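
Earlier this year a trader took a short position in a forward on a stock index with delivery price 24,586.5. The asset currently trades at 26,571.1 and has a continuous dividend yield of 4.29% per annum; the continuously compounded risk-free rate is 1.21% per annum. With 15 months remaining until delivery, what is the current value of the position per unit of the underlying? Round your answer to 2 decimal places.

-966.33

Current fair forward for the remaining 15 months: F = S·e^((r − q)·T), (r − q) = 0.0121 − 0.0429 = -0.0308
F = 26571.1 · e^(-0.0308 × 15/12) = 26571.1 × 0.96223170 = 25567.5547
Value of long forward = (F − K)·e^(−rT) = (25567.5547 − 24586.5) · e^(−0.0121·15/12)
= 981.0547 × 0.98498881 = 966.33
Short position value = −(long value) = -966.33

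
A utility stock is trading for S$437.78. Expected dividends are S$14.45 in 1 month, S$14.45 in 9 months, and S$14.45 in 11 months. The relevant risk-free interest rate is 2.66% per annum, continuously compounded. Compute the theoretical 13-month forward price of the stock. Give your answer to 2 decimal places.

PV(dividends) I = 14.45·e^(−0.0266·1/12) + 14.45·e^(−0.0266·9/12) + 14.45·e^(−0.0266·11/12)
I = 14.4180 + 14.1646 + 14.1019 = 42.6845
F = (S − I)·e^(rT) = (437.78 − 42.6845) · e^(0.0266·13/12)
= 395.0955 · e^0.028817 = 395.0955 × 1.029236 = S$406.65

S$406.65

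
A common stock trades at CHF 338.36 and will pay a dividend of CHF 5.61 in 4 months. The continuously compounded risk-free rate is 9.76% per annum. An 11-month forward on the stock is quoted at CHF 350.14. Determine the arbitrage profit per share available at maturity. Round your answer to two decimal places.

PV(dividends) I = 5.61·e^(−0.0976·4/12) = 5.4304
Fair forward F* = (S − I)·e^(rT) = (338.36 − 5.4304)·e^0.089467 = 332.9296 × 1.093591 = 364.0888
Market CHF 350.14 < fair 364.0888: forward underpriced → reverse cash-and-carry (short the stock, invest proceeds at r, pay the dividends, go long the forward).
Profit at T = |F_mkt − F*| = |350.14 − 364.0888| = CHF 13.95 per share

CHF 13.95 per share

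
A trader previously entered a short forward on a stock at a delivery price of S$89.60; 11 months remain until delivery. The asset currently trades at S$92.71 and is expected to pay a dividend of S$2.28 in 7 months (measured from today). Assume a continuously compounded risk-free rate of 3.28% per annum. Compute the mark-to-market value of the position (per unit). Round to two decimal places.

-S$3.53

PV(remaining dividends) I = 2.28·e^(−0.0328·7/12) = 2.2368
Current forward F = (S − I)·e^(rT) = (92.71 − 2.2368)·e^(0.0328·11/12) = 90.4732 × 1.030523 = 93.2347
Value (long) = (F − K)·e^(−rT) = (93.2347 − 89.60) × 0.970381 = 3.5270
Short position value = −(long value) = -S$3.53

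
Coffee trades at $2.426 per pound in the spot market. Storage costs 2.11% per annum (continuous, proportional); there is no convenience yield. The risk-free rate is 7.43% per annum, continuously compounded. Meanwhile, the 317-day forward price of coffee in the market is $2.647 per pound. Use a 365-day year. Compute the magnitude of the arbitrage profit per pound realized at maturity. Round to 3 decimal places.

$0.011 per pound

Fair forward: F* = S·e^(carry·T), with carry = (r + u) = 0.0743 + 0.0211 = 0.0954
F* = 2.426 · e^(0.0954 × 317/365) = 2.426 · e^0.082854 = 2.426 × 1.086383 = $2.6356
Market $2.647 > fair $2.6356: forward overpriced → cash-and-carry (buy spot, short the forward).
At maturity, profit = |F_mkt − F*| = |2.647 − 2.6356| = $0.011 per pound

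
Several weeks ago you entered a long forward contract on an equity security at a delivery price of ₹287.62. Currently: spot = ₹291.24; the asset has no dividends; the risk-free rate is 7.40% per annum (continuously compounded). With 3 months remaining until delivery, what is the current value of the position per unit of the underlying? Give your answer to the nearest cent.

₹8.89

Current fair forward for the remaining 3 months: F = S·e^(r·T), r = 0.0740
F = 291.24 · e^(0.0740 × 3/12) = 291.24 × 1.018672 = 296.6780
Value of long forward = (F − K)·e^(−rT) = (296.6780 − 287.62) · e^(−0.0740·3/12)
= 9.0580 × 0.981670 = 8.89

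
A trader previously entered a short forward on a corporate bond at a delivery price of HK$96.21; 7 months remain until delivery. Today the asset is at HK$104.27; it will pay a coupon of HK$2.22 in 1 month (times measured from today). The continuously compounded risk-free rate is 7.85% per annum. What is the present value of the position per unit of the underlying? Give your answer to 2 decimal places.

PV(remaining coupons) I = 2.22·e^(−0.0785·1/12) = 2.2055
Current forward F = (S − I)·e^(rT) = (104.27 − 2.2055)·e^(0.0785·7/12) = 102.0645 × 1.046856 = 106.8468
Value (long) = (F − K)·e^(−rT) = (106.8468 − 96.21) × 0.955241 = 10.1607
Short position value = −(long value) = -HK$10.16

-HK$10.16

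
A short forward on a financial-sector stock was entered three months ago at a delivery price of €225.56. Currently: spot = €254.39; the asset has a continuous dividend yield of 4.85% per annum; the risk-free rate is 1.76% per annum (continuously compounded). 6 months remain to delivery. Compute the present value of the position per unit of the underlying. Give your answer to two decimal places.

Current fair forward for the remaining 6 months: F = S·e^((r − q)·T), (r − q) = 0.0176 − 0.0485 = -0.0309
F = 254.39 · e^(-0.0309 × 6/12) = 254.39 × 0.984669 = 250.4899
Value of long forward = (F − K)·e^(−rT) = (250.4899 − 225.56) · e^(−0.0176·6/12)
= 24.9299 × 0.991239 = 24.71
Short position value = −(long value) = -€24.71

-€24.71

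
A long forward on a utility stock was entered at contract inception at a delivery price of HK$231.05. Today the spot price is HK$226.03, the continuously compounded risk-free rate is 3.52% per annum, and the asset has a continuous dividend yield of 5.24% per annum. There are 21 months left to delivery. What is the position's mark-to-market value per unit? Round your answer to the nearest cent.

Current fair forward for the remaining 21 months: F = S·e^((r − q)·T), (r − q) = 0.0352 − 0.0524 = -0.0172
F = 226.03 · e^(-0.0172 × 21/12) = 226.03 × 0.970348 = 219.3278
Value of long forward = (F − K)·e^(−rT) = (219.3278 − 231.05) · e^(−0.0352·21/12)
= -11.7222 × 0.940259 = -11.02

-HK$11.02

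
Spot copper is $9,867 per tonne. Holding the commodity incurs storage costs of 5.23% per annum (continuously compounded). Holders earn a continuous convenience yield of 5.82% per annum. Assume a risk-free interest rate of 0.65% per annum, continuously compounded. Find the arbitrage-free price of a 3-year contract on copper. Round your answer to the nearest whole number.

$9,885 per tonne

Net carry = r + u − y = 0.0065 + 0.0523 − 0.0582 = 0.0006
F = S·e^((r+u−y)T) = 9867 · e^(0.0006 × 3) = 9867 · e^0.001800
= 9867 × 1.001802 = $9,885 per tonne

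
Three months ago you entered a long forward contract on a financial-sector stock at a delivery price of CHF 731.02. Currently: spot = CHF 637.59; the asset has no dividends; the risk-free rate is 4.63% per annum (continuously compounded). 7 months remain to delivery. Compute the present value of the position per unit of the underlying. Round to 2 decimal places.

-CHF 73.95

Current fair forward for the remaining 7 months: F = S·e^(r·T), r = 0.0463
F = 637.59 · e^(0.0463 × 7/12) = 637.59 × 1.027376 = 655.0447
Value of long forward = (F − K)·e^(−rT) = (655.0447 − 731.02) · e^(−0.0463·7/12)
= -75.9753 × 0.973353 = -73.95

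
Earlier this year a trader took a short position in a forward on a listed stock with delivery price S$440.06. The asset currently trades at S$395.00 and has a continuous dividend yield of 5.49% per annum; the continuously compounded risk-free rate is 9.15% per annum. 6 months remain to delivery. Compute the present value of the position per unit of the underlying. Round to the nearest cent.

Current fair forward for the remaining 6 months: F = S·e^((r − q)·T), (r − q) = 0.0915 − 0.0549 = 0.0366
F = 395.00 · e^(0.0366 × 6/12) = 395.00 × 1.018468 = 402.2949
Value of long forward = (F − K)·e^(−rT) = (402.2949 − 440.06) · e^(−0.0915·6/12)
= -37.7651 × 0.955281 = -36.08
Short position value = −(long value) = S$36.08

S$36.08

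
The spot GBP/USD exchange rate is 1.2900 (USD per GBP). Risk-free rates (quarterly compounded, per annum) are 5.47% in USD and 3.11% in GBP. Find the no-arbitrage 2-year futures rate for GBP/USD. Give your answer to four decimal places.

1.3517

By covered interest parity, F = S · (1+r_USD/4)^(4T) / (1+r_GBP/4)^(4T)
= 1.2900 × 1.114782 / 1.063919 = 1.2900 × 1.047807
F = 1.3517 USD per GBP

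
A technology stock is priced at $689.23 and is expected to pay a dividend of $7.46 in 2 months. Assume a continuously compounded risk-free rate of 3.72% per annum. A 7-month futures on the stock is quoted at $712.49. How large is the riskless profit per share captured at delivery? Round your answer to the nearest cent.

PV(dividends) I = 7.46·e^(−0.0372·2/12) = 7.4139
Fair futures F* = (S − I)·e^(rT) = (689.23 − 7.4139)·e^0.021700 = 681.8161 × 1.021937 = 696.7731
Market $712.49 > fair 696.7731: forward overpriced → cash-and-carry (borrow at r, buy the stock and collect the dividends, short the forward).
Profit at T = |F_mkt − F*| = |712.49 − 696.7731| = $15.72 per share

$15.72 per share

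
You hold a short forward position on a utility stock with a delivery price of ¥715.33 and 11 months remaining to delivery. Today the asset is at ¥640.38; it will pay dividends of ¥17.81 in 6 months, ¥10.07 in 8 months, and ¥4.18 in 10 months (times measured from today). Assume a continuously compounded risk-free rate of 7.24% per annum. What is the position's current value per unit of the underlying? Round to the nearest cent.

PV(remaining dividends) I = 17.81·e^(−0.0724·6/12) + 10.07·e^(−0.0724·8/12) + 4.18·e^(−0.0724·10/12) = 30.7076
Current forward F = (S − I)·e^(rT) = (640.38 − 30.7076)·e^(0.0724·11/12) = 609.6724 × 1.068618 = 651.5069
Value (long) = (F − K)·e^(−rT) = (651.5069 − 715.33) × 0.935788 = -59.7249
Short position value = −(long value) = ¥59.72

¥59.72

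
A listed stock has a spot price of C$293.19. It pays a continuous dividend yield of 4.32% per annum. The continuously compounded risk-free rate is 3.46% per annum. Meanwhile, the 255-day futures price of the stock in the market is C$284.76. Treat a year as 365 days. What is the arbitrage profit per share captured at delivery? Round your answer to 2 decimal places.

C$6.67 per share

Fair futures: F* = S·e^(carry·T), with carry = (r − q) = 0.0346 − 0.0432 = -0.0086
F* = 293.19 · e^(-0.0086 × 255/365) = 293.19 · e^-0.006008 = 293.19 × 0.994010 = C$291.4338
Market C$284.76 < fair C$291.4338: forward underpriced → reverse cash-and-carry (short spot, go long the forward).
At maturity, profit = |F_mkt − F*| = |284.76 − 291.4338| = C$6.67 per share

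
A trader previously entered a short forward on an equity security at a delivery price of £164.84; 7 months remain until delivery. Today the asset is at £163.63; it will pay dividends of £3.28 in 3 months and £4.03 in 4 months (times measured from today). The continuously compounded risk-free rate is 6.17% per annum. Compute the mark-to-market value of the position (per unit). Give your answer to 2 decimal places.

PV(remaining dividends) I = 3.28·e^(−0.0617·3/12) + 4.03·e^(−0.0617·4/12) = 7.1778
Current forward F = (S − I)·e^(rT) = (163.63 − 7.1778)·e^(0.0617·7/12) = 156.4522 × 1.036647 = 162.1857
Value (long) = (F − K)·e^(−rT) = (162.1857 − 164.84) × 0.964648 = -2.5605
Short position value = −(long value) = £2.56

£2.56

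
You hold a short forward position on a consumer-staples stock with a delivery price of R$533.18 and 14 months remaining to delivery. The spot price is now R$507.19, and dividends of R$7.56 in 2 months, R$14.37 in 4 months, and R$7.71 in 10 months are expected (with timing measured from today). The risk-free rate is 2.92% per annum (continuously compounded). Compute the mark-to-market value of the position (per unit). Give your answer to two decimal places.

PV(remaining dividends) I = 7.56·e^(−0.0292·2/12) + 14.37·e^(−0.0292·4/12) + 7.71·e^(−0.0292·10/12) = 29.2788
Current forward F = (S − I)·e^(rT) = (507.19 − 29.2788)·e^(0.0292·14/12) = 477.9112 × 1.034654 = 494.4727
Value (long) = (F − K)·e^(−rT) = (494.4727 − 533.18) × 0.966507 = -37.4109
Short position value = −(long value) = R$37.41

R$37.41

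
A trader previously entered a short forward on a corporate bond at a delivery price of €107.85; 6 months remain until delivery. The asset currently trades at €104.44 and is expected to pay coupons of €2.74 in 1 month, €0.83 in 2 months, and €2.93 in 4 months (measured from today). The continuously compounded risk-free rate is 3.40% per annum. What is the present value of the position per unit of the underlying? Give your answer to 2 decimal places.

PV(remaining coupons) I = 2.74·e^(−0.0340·1/12) + 0.83·e^(−0.0340·2/12) + 2.93·e^(−0.0340·4/12) = 6.4545
Current forward F = (S − I)·e^(rT) = (104.44 − 6.4545)·e^(0.0340·6/12) = 97.9855 × 1.017145 = 99.6655
Value (long) = (F − K)·e^(−rT) = (99.6655 − 107.85) × 0.983144 = -8.0465
Short position value = −(long value) = €8.05

€8.05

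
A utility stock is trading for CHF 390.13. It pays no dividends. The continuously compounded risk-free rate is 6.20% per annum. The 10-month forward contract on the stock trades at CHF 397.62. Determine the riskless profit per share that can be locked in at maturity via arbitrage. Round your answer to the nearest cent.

Fair forward: F* = S·e^(carry·T), with carry = r = 0.0620
F* = 390.13 · e^(0.0620 × 10/12) = 390.13 · e^0.051667 = 390.13 × 1.053025 = CHF 410.8166
Market CHF 397.62 < fair CHF 410.8166: forward underpriced → reverse cash-and-carry (short spot, go long the forward).
At maturity, profit = |F_mkt − F*| = |397.62 − 410.8166| = CHF 13.20 per share

CHF 13.20 per share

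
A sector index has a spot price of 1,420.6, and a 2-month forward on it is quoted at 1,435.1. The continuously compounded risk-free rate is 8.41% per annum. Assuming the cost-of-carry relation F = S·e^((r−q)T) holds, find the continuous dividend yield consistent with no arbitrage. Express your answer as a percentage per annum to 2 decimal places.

2.32%

From F = S·e^((r−q)T): (r − q) = ln(F/S)/T
ln(1435.1/1420.6) = ln(1.010207) = 0.010155
(r − q) = 0.010155 / (2/12) = 0.060930
q = r − ln(F/S)/T = 0.0841 − 0.060930 = 0.023170
q = 2.32%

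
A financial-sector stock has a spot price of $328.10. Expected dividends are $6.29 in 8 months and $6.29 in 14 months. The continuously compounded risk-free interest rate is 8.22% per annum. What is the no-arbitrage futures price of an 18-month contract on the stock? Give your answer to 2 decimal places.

PV(dividends) I = 6.29·e^(−0.0822·8/12) + 6.29·e^(−0.0822·14/12)
I = 5.9546 + 5.7148 = 11.6694
F = (S − I)·e^(rT) = (328.10 − 11.6694) · e^(0.0822·18/12)
= 316.4306 · e^0.123300 = 316.4306 × 1.131224 = $357.95

$357.95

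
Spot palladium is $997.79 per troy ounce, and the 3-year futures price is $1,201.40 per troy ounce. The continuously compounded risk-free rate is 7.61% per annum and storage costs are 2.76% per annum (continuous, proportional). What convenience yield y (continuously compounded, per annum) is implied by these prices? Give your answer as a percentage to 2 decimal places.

F = S·e^((r+u−y)T) ⇒ (r+u−y) = ln(F/S)/T
ln(1201.40/997.79) = 0.185700; /T ⇒ 0.061900
y = r + u − ln(F/S)/T = 0.0761 + 0.0276 − 0.061900 = 0.041800
y = 4.18%

4.18%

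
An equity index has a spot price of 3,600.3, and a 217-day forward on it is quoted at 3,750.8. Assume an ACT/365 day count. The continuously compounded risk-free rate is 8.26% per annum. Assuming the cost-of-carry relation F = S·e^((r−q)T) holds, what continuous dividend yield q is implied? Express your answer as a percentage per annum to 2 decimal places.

1.37%

From F = S·e^((r−q)T): (r − q) = ln(F/S)/T
ln(3750.8/3600.3) = ln(1.041802) = 0.040952
(r − q) = 0.040952 / (217/365) = 0.068882
q = r − ln(F/S)/T = 0.0826 − 0.068882 = 0.013718
q = 1.37%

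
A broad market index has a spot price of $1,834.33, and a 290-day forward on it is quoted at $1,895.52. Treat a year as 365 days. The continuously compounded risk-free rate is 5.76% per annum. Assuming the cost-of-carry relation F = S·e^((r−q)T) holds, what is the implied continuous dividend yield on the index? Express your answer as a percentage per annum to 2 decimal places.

1.63%

From F = S·e^((r−q)T): (r − q) = ln(F/S)/T
ln(1895.52/1834.33) = ln(1.033358) = 0.032814
(r − q) = 0.032814 / (290/365) = 0.041300
q = r − ln(F/S)/T = 0.0576 − 0.041300 = 0.016300
q = 1.63%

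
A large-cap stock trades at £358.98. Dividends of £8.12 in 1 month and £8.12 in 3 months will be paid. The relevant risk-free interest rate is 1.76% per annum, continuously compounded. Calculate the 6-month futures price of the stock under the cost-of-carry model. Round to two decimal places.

PV(dividends) I = 8.12·e^(−0.0176·1/12) + 8.12·e^(−0.0176·3/12)
I = 8.1081 + 8.0844 = 16.1925
F = (S − I)·e^(rT) = (358.98 − 16.1925) · e^(0.0176·6/12)
= 342.7875 · e^0.008800 = 342.7875 × 1.008839 = £345.82

£345.82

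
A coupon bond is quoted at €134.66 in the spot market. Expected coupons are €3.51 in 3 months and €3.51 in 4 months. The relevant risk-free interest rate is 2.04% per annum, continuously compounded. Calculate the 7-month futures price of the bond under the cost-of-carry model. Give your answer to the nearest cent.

PV(coupons) I = 3.51·e^(−0.0204·3/12) + 3.51·e^(−0.0204·4/12)
I = 3.4921 + 3.4862 = 6.9783
F = (S − I)·e^(rT) = (134.66 − 6.9783) · e^(0.0204·7/12)
= 127.6817 · e^0.011900 = 127.6817 × 1.011971 = €129.21

€129.21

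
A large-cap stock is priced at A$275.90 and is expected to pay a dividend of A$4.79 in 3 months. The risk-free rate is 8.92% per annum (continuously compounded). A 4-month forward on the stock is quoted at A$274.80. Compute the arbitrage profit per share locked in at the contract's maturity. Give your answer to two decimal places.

PV(dividends) I = 4.79·e^(−0.0892·3/12) = 4.6844
Fair forward F* = (S − I)·e^(rT) = (275.90 − 4.6844)·e^0.029733 = 271.2156 × 1.030179 = 279.4006
Market A$274.80 < fair 279.4006: forward underpriced → reverse cash-and-carry (short the stock, invest proceeds at r, pay the dividends, go long the forward).
Profit at T = |F_mkt − F*| = |274.80 − 279.4006| = A$4.60 per share

A$4.60 per share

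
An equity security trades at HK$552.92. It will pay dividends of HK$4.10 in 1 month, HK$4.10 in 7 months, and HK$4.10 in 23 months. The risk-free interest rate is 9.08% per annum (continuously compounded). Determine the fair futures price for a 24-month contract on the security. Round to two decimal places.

HK$649.35

PV(dividends) I = 4.10·e^(−0.0908·1/12) + 4.10·e^(−0.0908·7/12) + 4.10·e^(−0.0908·23/12)
I = 4.0691 + 3.8885 + 3.4451 = 11.4027
F = (S − I)·e^(rT) = (552.92 − 11.4027) · e^(0.0908·24/12)
= 541.5173 · e^0.181600 = 541.5173 × 1.199134 = HK$649.35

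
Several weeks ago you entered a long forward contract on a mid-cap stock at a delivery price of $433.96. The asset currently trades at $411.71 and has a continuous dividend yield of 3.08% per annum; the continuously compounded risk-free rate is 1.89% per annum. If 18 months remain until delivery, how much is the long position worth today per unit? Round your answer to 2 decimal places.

-$28.71

Current fair forward for the remaining 18 months: F = S·e^((r − q)·T), (r − q) = 0.0189 − 0.0308 = -0.0119
F = 411.71 · e^(-0.0119 × 18/12) = 411.71 × 0.982308 = 404.4260
Value of long forward = (F − K)·e^(−rT) = (404.4260 − 433.96) · e^(−0.0189·18/12)
= -29.5340 × 0.972048 = -28.71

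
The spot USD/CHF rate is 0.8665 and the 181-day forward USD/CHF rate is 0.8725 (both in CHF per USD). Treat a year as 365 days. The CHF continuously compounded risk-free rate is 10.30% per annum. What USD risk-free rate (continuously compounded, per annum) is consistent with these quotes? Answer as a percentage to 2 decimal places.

8.91%

F = S·e^((r_CHF − r_USD)T) ⇒ r_USD = r_CHF − ln(F/S)/T
ln(0.8725/0.8665) = 0.006901; /(181/365) = 0.013916
r_USD = 0.1030 − 0.013916 = 0.089084
r_USD = 8.91%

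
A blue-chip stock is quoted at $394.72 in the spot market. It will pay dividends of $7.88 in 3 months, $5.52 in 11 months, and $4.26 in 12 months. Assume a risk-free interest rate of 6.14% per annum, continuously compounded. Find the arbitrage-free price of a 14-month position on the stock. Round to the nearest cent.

$405.79

PV(dividends) I = 7.88·e^(−0.0614·3/12) + 5.52·e^(−0.0614·11/12) + 4.26·e^(−0.0614·12/12)
I = 7.7600 + 5.2179 + 4.0063 = 16.9842
F = (S − I)·e^(rT) = (394.72 − 16.9842) · e^(0.0614·14/12)
= 377.7358 · e^0.071633 = 377.7358 × 1.074261 = $405.79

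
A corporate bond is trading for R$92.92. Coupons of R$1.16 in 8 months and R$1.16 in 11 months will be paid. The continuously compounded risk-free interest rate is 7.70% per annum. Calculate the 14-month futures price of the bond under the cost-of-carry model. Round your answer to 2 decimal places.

R$99.27

PV(coupons) I = 1.16·e^(−0.0770·8/12) + 1.16·e^(−0.0770·11/12)
I = 1.1020 + 1.0809 = 2.1829
F = (S − I)·e^(rT) = (92.92 − 2.1829) · e^(0.0770·14/12)
= 90.7371 · e^0.089833 = 90.7371 × 1.093992 = R$99.27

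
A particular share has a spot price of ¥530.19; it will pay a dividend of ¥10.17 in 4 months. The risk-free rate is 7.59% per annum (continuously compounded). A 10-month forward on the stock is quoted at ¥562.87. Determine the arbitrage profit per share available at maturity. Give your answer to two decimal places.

¥8.63 per share

PV(dividends) I = 10.17·e^(−0.0759·4/12) = 9.9159
Fair forward F* = (S − I)·e^(rT) = (530.19 − 9.9159)·e^0.063250 = 520.2741 × 1.065293 = 554.2444
Market ¥562.87 > fair 554.2444: forward overpriced → cash-and-carry (borrow at r, buy the stock and collect the dividends, short the forward).
Profit at T = |F_mkt − F*| = |562.87 − 554.2444| = ¥8.63 per share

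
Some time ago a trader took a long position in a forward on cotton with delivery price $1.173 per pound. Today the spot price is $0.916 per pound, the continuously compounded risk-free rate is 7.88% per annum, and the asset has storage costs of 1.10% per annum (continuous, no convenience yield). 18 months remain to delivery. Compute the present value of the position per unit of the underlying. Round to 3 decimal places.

-$0.111 per pound

Current fair forward for the remaining 18 months: F = S·e^((r + u)·T), (r + u) = 0.0788 + 0.0110 = 0.0898
F = 0.916 · e^(0.0898 × 18/12) = 0.916 × 1.144193 = 1.0481
Value of long forward = (F − K)·e^(−rT) = (1.0481 − 1.173) · e^(−0.0788·18/12)
= -0.1249 × 0.888518 = -0.111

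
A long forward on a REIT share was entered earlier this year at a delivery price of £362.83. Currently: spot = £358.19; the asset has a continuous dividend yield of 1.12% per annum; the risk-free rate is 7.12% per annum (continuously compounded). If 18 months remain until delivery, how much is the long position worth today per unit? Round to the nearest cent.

Current fair forward for the remaining 18 months: F = S·e^((r − q)·T), (r − q) = 0.0712 − 0.0112 = 0.0600
F = 358.19 · e^(0.0600 × 18/12) = 358.19 × 1.094174 = 391.9222
Value of long forward = (F − K)·e^(−rT) = (391.9222 − 362.83) · e^(−0.0712·18/12)
= 29.0922 × 0.898705 = 26.15

£26.15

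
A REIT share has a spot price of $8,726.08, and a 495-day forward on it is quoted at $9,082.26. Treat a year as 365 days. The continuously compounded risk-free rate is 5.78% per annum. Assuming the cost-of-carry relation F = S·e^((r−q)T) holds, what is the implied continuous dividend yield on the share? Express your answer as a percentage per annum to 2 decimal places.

2.83%

From F = S·e^((r−q)T): (r − q) = ln(F/S)/T
ln(9082.26/8726.08) = ln(1.040818) = 0.040007
(r − q) = 0.040007 / (495/365) = 0.029500
q = r − ln(F/S)/T = 0.0578 − 0.029500 = 0.028300
q = 2.83%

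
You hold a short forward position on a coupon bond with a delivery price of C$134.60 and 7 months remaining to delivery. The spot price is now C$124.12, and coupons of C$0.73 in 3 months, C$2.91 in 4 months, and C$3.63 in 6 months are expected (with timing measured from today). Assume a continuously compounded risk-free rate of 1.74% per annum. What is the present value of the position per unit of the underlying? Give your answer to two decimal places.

PV(remaining coupons) I = 0.73·e^(−0.0174·3/12) + 2.91·e^(−0.0174·4/12) + 3.63·e^(−0.0174·6/12) = 7.2186
Current forward F = (S − I)·e^(rT) = (124.12 − 7.2186)·e^(0.0174·7/12) = 116.9014 × 1.010202 = 118.0940
Value (long) = (F − K)·e^(−rT) = (118.0940 − 134.60) × 0.989901 = -16.3393
Short position value = −(long value) = C$16.34

C$16.34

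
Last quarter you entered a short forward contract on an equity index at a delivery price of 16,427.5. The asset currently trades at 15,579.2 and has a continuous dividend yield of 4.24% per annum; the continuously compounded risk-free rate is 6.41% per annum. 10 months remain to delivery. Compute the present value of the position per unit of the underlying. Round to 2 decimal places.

Current fair forward for the remaining 10 months: F = S·e^((r − q)·T), (r − q) = 0.0641 − 0.0424 = 0.0217
F = 15579.2 · e^(0.0217 × 10/12) = 15579.2 × 1.01824783 = 15863.4866
Value of long forward = (F − K)·e^(−rT) = (15863.4866 − 16427.5) · e^(−0.0641·10/12)
= -564.0134 × 0.94798494 = -534.68
Short position value = −(long value) = 534.68

534.68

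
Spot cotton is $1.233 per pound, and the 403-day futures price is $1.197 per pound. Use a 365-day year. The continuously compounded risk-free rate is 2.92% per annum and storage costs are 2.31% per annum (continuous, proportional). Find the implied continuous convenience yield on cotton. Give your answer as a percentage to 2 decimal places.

F = S·e^((r+u−y)T) ⇒ (r+u−y) = ln(F/S)/T
ln(1.197/1.233) = -0.029632; /T ⇒ -0.026838
y = r + u − ln(F/S)/T = 0.0292 + 0.0231 + 0.026838 = 0.079138
y = 7.91%

7.91%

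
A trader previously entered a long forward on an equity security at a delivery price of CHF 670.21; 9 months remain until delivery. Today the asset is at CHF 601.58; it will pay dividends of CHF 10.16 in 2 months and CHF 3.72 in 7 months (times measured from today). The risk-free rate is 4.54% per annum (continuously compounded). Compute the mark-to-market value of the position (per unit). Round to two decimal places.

-CHF 59.90

PV(remaining dividends) I = 10.16·e^(−0.0454·2/12) + 3.72·e^(−0.0454·7/12) = 13.7062
Current forward F = (S − I)·e^(rT) = (601.58 − 13.7062)·e^(0.0454·9/12) = 587.8738 × 1.034636 = 608.2354
Value (long) = (F − K)·e^(−rT) = (608.2354 − 670.21) × 0.966523 = -59.8999
Value = -CHF 59.90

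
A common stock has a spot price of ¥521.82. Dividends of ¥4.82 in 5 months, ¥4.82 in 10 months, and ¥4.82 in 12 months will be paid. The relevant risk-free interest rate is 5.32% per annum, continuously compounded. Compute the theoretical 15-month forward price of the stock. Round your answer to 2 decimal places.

PV(dividends) I = 4.82·e^(−0.0532·5/12) + 4.82·e^(−0.0532·10/12) + 4.82·e^(−0.0532·12/12)
I = 4.7143 + 4.6110 + 4.5703 = 13.8956
F = (S − I)·e^(rT) = (521.82 − 13.8956) · e^(0.0532·15/12)
= 507.9244 · e^0.066500 = 507.9244 × 1.068761 = ¥542.85

¥542.85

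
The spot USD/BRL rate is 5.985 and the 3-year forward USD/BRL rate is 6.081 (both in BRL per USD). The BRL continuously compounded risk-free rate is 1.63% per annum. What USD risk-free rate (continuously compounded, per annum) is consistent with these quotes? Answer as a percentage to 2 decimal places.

F = S·e^((r_BRL − r_USD)T) ⇒ r_USD = r_BRL − ln(F/S)/T
ln(6.081/5.985) = 0.015913; /(3) = 0.005304
r_USD = 0.0163 − 0.005304 = 0.010996
r_USD = 1.10%

1.10%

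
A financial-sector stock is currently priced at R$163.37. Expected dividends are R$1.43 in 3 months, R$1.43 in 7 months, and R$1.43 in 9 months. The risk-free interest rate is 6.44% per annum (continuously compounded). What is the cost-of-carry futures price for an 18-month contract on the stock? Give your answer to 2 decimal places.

PV(dividends) I = 1.43·e^(−0.0644·3/12) + 1.43·e^(−0.0644·7/12) + 1.43·e^(−0.0644·9/12)
I = 1.4072 + 1.3773 + 1.3626 = 4.1471
F = (S − I)·e^(rT) = (163.37 − 4.1471) · e^(0.0644·18/12)
= 159.2229 · e^0.096600 = 159.2229 × 1.101420 = R$175.37

R$175.37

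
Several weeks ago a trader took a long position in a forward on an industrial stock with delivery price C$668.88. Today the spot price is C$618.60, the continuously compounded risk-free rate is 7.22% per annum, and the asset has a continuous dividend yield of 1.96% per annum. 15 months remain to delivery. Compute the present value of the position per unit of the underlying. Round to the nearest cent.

-C$7.53

Current fair forward for the remaining 15 months: F = S·e^((r − q)·T), (r − q) = 0.0722 − 0.0196 = 0.0526
F = 618.60 · e^(0.0526 × 15/12) = 618.60 × 1.067960 = 660.6401
Value of long forward = (F − K)·e^(−rT) = (660.6401 − 668.88) · e^(−0.0722·15/12)
= -8.2399 × 0.913703 = -7.53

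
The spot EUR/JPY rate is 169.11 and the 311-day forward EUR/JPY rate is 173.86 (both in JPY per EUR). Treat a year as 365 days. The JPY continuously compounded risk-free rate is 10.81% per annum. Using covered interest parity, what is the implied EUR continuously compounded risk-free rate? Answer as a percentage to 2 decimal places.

7.56%

F = S·e^((r_JPY − r_EUR)T) ⇒ r_EUR = r_JPY − ln(F/S)/T
ln(173.86/169.11) = 0.027701; /(311/365) = 0.032511
r_EUR = 0.1081 − 0.032511 = 0.075589
r_EUR = 7.56%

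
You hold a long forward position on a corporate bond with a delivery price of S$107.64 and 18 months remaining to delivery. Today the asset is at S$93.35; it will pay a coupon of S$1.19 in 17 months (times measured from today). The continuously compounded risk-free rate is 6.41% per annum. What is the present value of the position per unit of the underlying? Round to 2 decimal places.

-S$5.51

PV(remaining coupons) I = 1.19·e^(−0.0641·17/12) = 1.0867
Current forward F = (S − I)·e^(rT) = (93.35 − 1.0867)·e^(0.0641·18/12) = 92.2633 × 1.100924 = 101.5749
Value (long) = (F − K)·e^(−rT) = (101.5749 − 107.64) × 0.908328 = -5.5091
Value = -S$5.51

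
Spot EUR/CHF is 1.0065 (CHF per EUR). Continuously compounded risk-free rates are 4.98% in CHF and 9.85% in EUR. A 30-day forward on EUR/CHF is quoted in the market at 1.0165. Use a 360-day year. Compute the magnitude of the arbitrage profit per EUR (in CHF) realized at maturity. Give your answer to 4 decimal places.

Fair forward: F* = S·e^(carry·T), with carry = (r_CHF − r_EUR) = 0.0498 − 0.0985 = -0.0487
F* = 1.0065 · e^(-0.0487 × 30/360) = 1.0065 · e^-0.004058 = 1.0065 × 0.995950 = 1.0024
Market 1.0165 > fair 1.0024: forward overpriced → cash-and-carry (buy spot, short the forward).
At maturity, profit = |F_mkt − F*| = |1.0165 − 1.0024| = 0.0141 per EUR (in CHF)

0.0141 per EUR (in CHF)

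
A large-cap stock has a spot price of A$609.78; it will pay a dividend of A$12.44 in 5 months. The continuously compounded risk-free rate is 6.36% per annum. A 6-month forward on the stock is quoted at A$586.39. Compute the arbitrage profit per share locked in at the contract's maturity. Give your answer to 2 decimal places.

PV(dividends) I = 12.44·e^(−0.0636·5/12) = 12.1147
Fair forward F* = (S − I)·e^(rT) = (609.78 − 12.1147)·e^0.031800 = 597.6653 × 1.032311 = 616.9765
Market A$586.39 < fair 616.9765: forward underpriced → reverse cash-and-carry (short the stock, invest proceeds at r, pay the dividends, go long the forward).
Profit at T = |F_mkt − F*| = |586.39 − 616.9765| = A$30.59 per share

A$30.59 per share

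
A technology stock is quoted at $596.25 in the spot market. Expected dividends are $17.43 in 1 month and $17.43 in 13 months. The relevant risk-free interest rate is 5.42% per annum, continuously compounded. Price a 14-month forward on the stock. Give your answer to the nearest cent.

$599.18

PV(dividends) I = 17.43·e^(−0.0542·1/12) + 17.43·e^(−0.0542·13/12)
I = 17.3515 + 16.4360 = 33.7875
F = (S − I)·e^(rT) = (596.25 − 33.7875) · e^(0.0542·14/12)
= 562.4625 · e^0.063233 = 562.4625 × 1.065275 = $599.18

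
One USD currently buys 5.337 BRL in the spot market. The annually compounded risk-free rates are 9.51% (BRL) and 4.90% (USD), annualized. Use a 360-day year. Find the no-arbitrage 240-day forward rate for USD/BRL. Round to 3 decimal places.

By covered interest parity, F = S · (1+r_BRL)^T / (1+r_USD)^T
= 5.337 × 1.062435 / 1.032406 = 5.337 × 1.029086
F = 5.492 BRL per USD

5.492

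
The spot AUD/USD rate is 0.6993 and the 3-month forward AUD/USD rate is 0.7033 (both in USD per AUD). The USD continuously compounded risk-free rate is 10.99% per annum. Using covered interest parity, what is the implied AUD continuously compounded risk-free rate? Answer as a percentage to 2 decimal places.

8.71%

F = S·e^((r_USD − r_AUD)T) ⇒ r_AUD = r_USD − ln(F/S)/T
ln(0.7033/0.6993) = 0.005704; /(3/12) = 0.022816
r_AUD = 0.1099 − 0.022816 = 0.087084
r_AUD = 8.71%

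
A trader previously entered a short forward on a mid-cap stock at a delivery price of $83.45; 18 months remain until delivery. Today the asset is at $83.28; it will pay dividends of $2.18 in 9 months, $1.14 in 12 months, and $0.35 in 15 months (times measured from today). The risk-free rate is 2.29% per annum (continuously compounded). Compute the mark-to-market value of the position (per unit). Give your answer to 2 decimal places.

$0.95

PV(remaining dividends) I = 2.18·e^(−0.0229·9/12) + 1.14·e^(−0.0229·12/12) + 0.35·e^(−0.0229·15/12) = 3.5972
Current forward F = (S − I)·e^(rT) = (83.28 − 3.5972)·e^(0.0229·18/12) = 79.6828 × 1.034947 = 82.4675
Value (long) = (F − K)·e^(−rT) = (82.4675 − 83.45) × 0.966233 = -0.9493
Short position value = −(long value) = $0.95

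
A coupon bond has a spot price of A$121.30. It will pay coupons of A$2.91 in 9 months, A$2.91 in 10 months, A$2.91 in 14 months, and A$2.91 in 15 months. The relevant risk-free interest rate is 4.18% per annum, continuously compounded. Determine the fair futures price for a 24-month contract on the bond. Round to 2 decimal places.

A$119.74

PV(coupons) I = 2.91·e^(−0.0418·9/12) + 2.91·e^(−0.0418·10/12) + 2.91·e^(−0.0418·14/12) + 2.91·e^(−0.0418·15/12)
I = 2.8202 + 2.8104 + 2.7715 + 2.7619 = 11.1640
F = (S − I)·e^(rT) = (121.30 − 11.1640) · e^(0.0418·24/12)
= 110.1360 · e^0.083600 = 110.1360 × 1.087194 = A$119.74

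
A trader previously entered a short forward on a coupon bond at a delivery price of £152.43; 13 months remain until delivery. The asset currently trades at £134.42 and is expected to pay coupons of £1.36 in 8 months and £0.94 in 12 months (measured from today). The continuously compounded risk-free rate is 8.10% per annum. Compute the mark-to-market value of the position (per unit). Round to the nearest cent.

PV(remaining coupons) I = 1.36·e^(−0.0810·8/12) + 0.94·e^(−0.0810·12/12) = 2.1554
Current forward F = (S − I)·e^(rT) = (134.42 − 2.1554)·e^(0.0810·13/12) = 132.2646 × 1.091715 = 144.3952
Value (long) = (F − K)·e^(−rT) = (144.3952 − 152.43) × 0.915990 = -7.3598
Short position value = −(long value) = £7.36

£7.36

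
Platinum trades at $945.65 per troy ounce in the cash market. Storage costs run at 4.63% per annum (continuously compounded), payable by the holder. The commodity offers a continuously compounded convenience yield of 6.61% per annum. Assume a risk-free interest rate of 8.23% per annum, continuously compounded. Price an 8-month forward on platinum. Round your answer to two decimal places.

$985.88 per troy ounce

Net carry = r + u − y = 0.0823 + 0.0463 − 0.0661 = 0.0625
F = S·e^((r+u−y)T) = 945.65 · e^(0.0625 × 8/12) = 945.65 · e^0.041667
= 945.65 × 1.042547 = $985.88 per troy ounce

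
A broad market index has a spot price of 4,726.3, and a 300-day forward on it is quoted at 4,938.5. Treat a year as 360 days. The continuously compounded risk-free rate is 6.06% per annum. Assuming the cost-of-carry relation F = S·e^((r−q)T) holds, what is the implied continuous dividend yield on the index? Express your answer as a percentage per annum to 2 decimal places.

0.79%

From F = S·e^((r−q)T): (r − q) = ln(F/S)/T
ln(4938.5/4726.3) = ln(1.044898) = 0.043919
(r − q) = 0.043919 / (300/360) = 0.052703
q = r − ln(F/S)/T = 0.0606 − 0.052703 = 0.007897
q = 0.79%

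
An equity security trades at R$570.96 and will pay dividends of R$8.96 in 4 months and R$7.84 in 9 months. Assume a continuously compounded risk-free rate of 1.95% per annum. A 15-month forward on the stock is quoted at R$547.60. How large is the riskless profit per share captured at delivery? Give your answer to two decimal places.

PV(dividends) I = 8.96·e^(−0.0195·4/12) + 7.84·e^(−0.0195·9/12) = 16.6281
Fair forward F* = (S − I)·e^(rT) = (570.96 − 16.6281)·e^0.024375 = 554.3319 × 1.024674 = 568.0095
Market R$547.60 < fair 568.0095: forward underpriced → reverse cash-and-carry (short the stock, invest proceeds at r, pay the dividends, go long the forward).
Profit at T = |F_mkt − F*| = |547.60 − 568.0095| = R$20.41 per share

R$20.41 per share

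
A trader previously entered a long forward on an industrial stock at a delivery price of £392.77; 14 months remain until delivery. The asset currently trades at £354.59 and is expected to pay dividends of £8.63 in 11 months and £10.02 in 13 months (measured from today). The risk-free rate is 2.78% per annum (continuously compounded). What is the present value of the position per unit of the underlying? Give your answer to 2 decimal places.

PV(remaining dividends) I = 8.63·e^(−0.0278·11/12) + 10.02·e^(−0.0278·13/12) = 18.1356
Current forward F = (S − I)·e^(rT) = (354.59 − 18.1356)·e^(0.0278·14/12) = 336.4544 × 1.032965 = 347.5456
Value (long) = (F − K)·e^(−rT) = (347.5456 − 392.77) × 0.968087 = -43.7812
Value = -£43.78

-£43.78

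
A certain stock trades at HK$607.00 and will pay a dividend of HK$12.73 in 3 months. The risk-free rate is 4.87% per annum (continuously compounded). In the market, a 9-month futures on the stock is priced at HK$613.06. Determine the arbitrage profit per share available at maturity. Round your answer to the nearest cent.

PV(dividends) I = 12.73·e^(−0.0487·3/12) = 12.5760
Fair futures F* = (S − I)·e^(rT) = (607.00 − 12.5760)·e^0.036525 = 594.4240 × 1.037200 = 616.5366
Market HK$613.06 < fair 616.5366: forward underpriced → reverse cash-and-carry (short the stock, invest proceeds at r, pay the dividends, go long the forward).
Profit at T = |F_mkt − F*| = |613.06 − 616.5366| = HK$3.48 per share

HK$3.48 per share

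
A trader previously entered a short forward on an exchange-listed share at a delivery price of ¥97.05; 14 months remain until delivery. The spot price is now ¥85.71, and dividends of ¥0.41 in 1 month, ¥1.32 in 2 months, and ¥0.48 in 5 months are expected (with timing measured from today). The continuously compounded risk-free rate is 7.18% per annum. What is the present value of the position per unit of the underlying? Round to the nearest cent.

¥5.72

PV(remaining dividends) I = 0.41·e^(−0.0718·1/12) + 1.32·e^(−0.0718·2/12) + 0.48·e^(−0.0718·5/12) = 2.1777
Current forward F = (S − I)·e^(rT) = (85.71 − 2.1777)·e^(0.0718·14/12) = 83.5323 × 1.087375 = 90.8309
Value (long) = (F − K)·e^(−rT) = (90.8309 − 97.05) × 0.919646 = -5.7194
Short position value = −(long value) = ¥5.72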